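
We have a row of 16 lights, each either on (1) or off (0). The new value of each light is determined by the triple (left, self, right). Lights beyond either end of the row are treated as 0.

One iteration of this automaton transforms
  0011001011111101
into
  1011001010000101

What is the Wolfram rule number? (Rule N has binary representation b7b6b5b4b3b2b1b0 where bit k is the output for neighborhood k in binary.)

position 9: 111 → 0  (bit 7 = 0)
position 3: 110 → 1  (bit 6 = 1)
position 7: 101 → 0  (bit 5 = 0)
position 4: 100 → 0  (bit 4 = 0)
position 2: 011 → 1  (bit 3 = 1)
position 6: 010 → 1  (bit 2 = 1)
position 1: 001 → 0  (bit 1 = 0)
position 0: 000 → 1  (bit 0 = 1)
bits b7..b0 = 01001101 = 77

77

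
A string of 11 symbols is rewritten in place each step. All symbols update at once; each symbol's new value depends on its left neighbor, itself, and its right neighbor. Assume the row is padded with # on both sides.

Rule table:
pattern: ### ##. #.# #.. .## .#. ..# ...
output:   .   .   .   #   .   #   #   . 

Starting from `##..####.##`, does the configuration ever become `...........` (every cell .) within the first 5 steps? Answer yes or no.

..##.......
##..#.....#
..####...#.
##....#.##.
..#..##....
step 5 is ..#..##...., still not uniform .

no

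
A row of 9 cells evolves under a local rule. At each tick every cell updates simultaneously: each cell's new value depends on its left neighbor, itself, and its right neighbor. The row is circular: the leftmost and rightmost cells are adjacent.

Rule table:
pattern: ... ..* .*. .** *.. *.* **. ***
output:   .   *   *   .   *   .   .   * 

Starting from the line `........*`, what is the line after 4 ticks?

tick 1: *......**
tick 2: .*....*.*
tick 3: .**..**.*
tick 4: ...**...*

...**...*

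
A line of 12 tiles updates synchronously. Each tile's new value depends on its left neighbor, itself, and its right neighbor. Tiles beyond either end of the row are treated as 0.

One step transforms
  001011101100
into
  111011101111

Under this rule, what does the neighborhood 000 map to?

At position 0 the neighborhood is 000; the next row has 1 there.

1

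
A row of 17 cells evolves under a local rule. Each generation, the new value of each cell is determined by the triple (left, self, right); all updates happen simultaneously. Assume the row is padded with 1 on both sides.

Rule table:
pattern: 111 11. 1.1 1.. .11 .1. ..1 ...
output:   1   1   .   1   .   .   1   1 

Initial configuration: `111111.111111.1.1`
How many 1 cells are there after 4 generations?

111111..11111....
11111111.11111111
11111111..1111111
1111111111.111111
count of 1: 16

16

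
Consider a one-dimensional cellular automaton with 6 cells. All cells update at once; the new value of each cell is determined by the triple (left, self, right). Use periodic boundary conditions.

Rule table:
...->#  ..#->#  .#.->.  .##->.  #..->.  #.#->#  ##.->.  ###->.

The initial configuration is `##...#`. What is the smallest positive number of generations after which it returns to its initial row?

...##.
###...
....##
.###..
#....#
..###.
##....
...###
.##...
#...##
..##..
##...#

12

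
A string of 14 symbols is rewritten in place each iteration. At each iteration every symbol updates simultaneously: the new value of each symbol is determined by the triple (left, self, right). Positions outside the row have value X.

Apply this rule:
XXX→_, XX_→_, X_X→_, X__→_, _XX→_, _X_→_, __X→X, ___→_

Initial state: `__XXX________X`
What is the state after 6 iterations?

iteration 1: _X__________X_
iteration 2: ___________X__
iteration 3: __________X__X
iteration 4: _________X__X_
iteration 5: ________X__X__
iteration 6: _______X__X__X

_______X__X__X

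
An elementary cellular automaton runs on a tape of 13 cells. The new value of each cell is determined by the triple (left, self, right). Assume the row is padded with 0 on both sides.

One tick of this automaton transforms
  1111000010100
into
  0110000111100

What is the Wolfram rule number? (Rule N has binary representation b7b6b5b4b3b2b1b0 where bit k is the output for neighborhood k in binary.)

166

position 1: 111 → 1  (bit 7 = 1)
position 3: 110 → 0  (bit 6 = 0)
position 9: 101 → 1  (bit 5 = 1)
position 4: 100 → 0  (bit 4 = 0)
position 0: 011 → 0  (bit 3 = 0)
position 8: 010 → 1  (bit 2 = 1)
position 7: 001 → 1  (bit 1 = 1)
position 5: 000 → 0  (bit 0 = 0)
bits b7..b0 = 10100110 = 166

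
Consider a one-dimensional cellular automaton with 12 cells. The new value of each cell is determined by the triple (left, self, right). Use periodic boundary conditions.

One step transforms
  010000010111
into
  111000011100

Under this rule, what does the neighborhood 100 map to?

At position 2 the neighborhood is 100; the next row has 1 there.

1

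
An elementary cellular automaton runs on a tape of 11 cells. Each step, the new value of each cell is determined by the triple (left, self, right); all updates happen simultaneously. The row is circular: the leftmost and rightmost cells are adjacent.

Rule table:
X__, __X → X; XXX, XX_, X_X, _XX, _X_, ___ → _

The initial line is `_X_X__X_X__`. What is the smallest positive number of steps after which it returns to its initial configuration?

X___XX___X_
_X_X__X_X__

2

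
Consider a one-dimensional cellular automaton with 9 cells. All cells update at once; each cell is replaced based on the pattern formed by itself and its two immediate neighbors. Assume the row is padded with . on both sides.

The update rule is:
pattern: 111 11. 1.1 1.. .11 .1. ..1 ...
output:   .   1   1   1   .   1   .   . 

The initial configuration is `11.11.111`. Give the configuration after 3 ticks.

.11.11..1
..11.11.1
...11.111

...11.111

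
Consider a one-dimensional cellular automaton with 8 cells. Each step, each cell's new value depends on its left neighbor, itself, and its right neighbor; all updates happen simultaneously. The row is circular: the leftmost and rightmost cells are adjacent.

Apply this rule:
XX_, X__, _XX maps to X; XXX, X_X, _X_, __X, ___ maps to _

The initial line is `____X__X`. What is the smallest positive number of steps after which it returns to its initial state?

step 1: X____X__
step 2: _X____X_
step 3: __X____X
step 4: X__X____
step 5: _X__X___
step 6: __X__X__
step 7: ___X__X_
step 8: ____X__X

8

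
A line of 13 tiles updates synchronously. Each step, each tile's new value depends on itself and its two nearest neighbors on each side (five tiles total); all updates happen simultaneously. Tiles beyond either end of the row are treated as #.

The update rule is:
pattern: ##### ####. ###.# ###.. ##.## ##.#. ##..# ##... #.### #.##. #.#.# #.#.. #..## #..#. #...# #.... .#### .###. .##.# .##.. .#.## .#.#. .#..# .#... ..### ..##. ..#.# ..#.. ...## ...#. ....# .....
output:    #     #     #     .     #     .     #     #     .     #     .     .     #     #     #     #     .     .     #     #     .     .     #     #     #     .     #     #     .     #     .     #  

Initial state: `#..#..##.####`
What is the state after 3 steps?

.###.########

.#####.##..##
#..#########.
.###.########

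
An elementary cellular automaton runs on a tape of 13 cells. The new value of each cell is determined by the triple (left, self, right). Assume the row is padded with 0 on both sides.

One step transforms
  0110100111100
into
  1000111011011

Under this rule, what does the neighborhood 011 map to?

0

At position 1 the neighborhood is 011; the next row has 0 there.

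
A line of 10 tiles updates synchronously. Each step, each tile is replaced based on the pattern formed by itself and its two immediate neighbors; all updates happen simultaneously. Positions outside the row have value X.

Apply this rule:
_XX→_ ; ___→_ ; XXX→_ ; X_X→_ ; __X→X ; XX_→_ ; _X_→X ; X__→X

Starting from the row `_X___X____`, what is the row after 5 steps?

step 1: _XX_XXX__X
step 2: _______XX_
step 3: X_____X___
step 4: _X___XXX_X
step 5: _XX_X_____

_XX_X_____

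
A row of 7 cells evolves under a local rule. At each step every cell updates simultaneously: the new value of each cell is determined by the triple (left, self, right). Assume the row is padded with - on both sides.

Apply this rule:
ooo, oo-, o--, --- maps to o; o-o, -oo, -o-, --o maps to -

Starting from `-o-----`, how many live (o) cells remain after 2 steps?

--ooooo
o--oooo
count of o: 5

5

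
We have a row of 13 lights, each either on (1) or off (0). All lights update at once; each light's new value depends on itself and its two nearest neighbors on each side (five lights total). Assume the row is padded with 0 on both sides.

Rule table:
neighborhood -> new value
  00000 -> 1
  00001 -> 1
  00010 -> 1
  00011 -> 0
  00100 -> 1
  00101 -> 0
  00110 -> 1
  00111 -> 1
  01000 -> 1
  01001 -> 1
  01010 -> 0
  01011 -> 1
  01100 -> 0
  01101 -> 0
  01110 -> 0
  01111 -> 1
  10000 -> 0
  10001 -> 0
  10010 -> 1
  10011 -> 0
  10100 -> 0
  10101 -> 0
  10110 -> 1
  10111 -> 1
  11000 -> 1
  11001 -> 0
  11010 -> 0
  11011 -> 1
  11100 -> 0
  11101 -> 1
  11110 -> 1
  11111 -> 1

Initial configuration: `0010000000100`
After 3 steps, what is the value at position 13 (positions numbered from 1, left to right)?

0

1111011111110
1111111111101
1111111111100
position 13 holds 0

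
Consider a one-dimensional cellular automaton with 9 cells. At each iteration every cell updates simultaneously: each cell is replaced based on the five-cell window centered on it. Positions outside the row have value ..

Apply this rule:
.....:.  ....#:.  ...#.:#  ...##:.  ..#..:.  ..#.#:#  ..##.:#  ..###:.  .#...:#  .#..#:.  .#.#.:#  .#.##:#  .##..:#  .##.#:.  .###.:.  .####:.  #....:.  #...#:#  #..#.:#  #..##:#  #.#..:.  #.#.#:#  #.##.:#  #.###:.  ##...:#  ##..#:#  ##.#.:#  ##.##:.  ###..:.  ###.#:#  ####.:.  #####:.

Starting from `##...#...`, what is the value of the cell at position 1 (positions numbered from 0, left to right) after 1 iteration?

#

#####.#..
position 1 holds #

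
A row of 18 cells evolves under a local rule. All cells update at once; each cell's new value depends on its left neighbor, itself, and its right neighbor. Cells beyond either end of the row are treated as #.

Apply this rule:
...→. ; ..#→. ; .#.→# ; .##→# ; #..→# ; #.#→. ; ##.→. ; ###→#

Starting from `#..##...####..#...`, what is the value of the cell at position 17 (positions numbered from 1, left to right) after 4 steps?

#

.#.#.#..###.#.##..
.#.#.##.##..#.#.#.
.#.#.#..#.#.#.#.#.
.#.#.##.#.#.#.#.#.
position 17 holds #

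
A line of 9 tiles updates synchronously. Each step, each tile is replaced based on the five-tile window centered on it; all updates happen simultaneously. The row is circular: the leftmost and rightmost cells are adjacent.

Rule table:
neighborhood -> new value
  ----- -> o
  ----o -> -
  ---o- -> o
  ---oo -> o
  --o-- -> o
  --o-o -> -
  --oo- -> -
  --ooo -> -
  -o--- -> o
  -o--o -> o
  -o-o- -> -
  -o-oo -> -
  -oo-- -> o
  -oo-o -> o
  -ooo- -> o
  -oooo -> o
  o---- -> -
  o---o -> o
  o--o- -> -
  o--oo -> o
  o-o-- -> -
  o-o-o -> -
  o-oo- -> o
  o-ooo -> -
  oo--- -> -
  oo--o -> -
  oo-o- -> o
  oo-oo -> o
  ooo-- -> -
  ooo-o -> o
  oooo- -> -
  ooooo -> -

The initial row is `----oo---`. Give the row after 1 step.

oo-o-o--o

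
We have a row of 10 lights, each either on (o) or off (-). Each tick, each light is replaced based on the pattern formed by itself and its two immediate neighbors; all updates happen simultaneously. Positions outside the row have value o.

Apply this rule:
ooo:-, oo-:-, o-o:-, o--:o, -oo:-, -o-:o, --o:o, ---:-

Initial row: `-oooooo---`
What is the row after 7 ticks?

-o----oooo

-------o-o
o-----oo--
-o---o--oo
-oo-oooo--
--------oo
o------o--
-o----oooo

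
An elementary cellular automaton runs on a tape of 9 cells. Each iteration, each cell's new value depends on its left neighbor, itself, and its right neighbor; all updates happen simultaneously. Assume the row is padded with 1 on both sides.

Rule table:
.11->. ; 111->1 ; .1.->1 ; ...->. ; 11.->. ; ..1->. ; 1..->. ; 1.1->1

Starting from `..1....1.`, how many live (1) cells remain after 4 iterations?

1

..1....11
..1.....1
..1......
..1......
count of 1: 1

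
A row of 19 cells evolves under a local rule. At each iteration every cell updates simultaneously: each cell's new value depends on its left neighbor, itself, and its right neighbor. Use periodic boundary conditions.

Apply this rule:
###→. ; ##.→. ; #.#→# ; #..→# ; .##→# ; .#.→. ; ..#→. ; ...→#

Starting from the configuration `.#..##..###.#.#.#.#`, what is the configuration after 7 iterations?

#.#.#.#.#..#.#.#.#.
.#.#.#.#.#..#.#.#.#
#.#.#.#.#.#..#.#.#.
.#.#.#.#.#.#..#.#.#
#.#.#.#.#.#.#..#.#.
.#.#.#.#.#.#.#..#.#
#.#.#.#.#.#.#.#..#.

#.#.#.#.#.#.#.#..#.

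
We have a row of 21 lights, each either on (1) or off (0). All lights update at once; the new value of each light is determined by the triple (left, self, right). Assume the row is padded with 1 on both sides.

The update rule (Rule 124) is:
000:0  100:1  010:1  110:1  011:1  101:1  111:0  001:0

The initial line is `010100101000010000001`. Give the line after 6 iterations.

111110111100011000001
000011100110011100001
100010110111010110001
110011111101111111001
011010000111000001101
111111000101100001111

111111000101100001111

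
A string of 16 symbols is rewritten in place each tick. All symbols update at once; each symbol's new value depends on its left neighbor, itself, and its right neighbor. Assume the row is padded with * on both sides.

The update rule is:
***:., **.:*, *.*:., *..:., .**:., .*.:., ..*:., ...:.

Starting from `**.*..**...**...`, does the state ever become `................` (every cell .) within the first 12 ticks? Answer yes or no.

.*.....*....*...
................
all cells are . at tick 2

yes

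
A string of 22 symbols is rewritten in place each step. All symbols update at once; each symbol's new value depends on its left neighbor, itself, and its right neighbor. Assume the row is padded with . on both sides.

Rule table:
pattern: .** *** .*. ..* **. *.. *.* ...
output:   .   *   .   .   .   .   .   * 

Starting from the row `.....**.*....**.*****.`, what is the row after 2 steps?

.**..****....***..*..*

step 1: ****......**.....***..
step 2: .**..****....***..*..*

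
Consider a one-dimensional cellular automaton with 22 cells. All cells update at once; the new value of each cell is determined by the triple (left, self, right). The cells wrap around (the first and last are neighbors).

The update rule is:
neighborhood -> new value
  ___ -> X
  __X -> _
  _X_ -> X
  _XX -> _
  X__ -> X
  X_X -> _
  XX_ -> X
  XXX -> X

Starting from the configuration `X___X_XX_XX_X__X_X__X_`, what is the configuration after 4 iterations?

X_XX_XX_X__X_X__X_X__X

XXX_X__X__X_XX_X_XX_X_
_XX_XX_XX_X__X_X__X_X_
__X__X__X_XX_X_XX_X_XX
X_XX_XX_X__X_X__X_X__X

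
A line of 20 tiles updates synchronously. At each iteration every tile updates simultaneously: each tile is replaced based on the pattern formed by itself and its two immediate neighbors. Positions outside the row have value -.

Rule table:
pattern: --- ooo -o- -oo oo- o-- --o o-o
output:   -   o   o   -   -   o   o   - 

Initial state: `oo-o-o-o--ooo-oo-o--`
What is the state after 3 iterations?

-o---oooooo--o-ooooo

---o-o-ooo-o-----oo-
--oo-o--o--oo---o--o
-o---oooooo--o-ooooo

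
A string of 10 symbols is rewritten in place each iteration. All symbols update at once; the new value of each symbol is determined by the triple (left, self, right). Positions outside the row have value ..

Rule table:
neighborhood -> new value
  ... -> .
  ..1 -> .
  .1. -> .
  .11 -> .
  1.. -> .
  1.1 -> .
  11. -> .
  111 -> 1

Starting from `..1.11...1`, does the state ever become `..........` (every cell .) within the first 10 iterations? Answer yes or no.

yes

..........
all cells are . at iteration 1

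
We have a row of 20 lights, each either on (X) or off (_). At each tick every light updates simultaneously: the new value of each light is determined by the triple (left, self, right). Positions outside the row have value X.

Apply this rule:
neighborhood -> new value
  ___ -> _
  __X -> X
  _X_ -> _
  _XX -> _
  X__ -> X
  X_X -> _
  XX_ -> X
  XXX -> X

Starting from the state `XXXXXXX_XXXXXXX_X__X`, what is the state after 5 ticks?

XXXXXXXXXXX__XXXXX__

tick 1: XXXXXXX__XXXXXX__XX_
tick 2: XXXXXXXXX_XXXXXXX_X_
tick 3: XXXXXXXXX__XXXXXX___
tick 4: XXXXXXXXXXX_XXXXXX_X
tick 5: XXXXXXXXXXX__XXXXX__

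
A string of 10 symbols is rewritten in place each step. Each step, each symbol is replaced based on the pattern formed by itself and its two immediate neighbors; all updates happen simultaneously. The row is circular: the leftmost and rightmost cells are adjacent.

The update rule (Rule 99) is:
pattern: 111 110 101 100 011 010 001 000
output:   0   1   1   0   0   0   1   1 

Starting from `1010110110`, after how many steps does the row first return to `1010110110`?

10

step 1: 0101011011
step 2: 1010101101
step 3: 1101010110
step 4: 0110101011
step 5: 1011010101
step 6: 1101101010
step 7: 0110110101
step 8: 1011011010
step 9: 0101101101
step 10: 1010110110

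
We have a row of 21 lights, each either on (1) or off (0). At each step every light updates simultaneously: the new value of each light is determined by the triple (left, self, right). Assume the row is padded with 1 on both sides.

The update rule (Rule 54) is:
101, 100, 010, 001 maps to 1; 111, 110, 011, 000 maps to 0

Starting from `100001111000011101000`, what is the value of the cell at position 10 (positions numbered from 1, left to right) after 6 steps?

step 1: 010010000100100011101
step 2: 111111001111110100010
step 3: 000000110000001110111
step 4: 100001001000010001000
step 5: 010011111100111011101
step 6: 111100000011000100010
position 10 holds 0

0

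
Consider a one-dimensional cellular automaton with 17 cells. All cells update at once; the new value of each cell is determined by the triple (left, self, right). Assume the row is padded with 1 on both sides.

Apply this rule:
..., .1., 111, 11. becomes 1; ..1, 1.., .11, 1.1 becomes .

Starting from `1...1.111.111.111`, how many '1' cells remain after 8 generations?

1.1.1..11..11..11
1.1.1...1...1...1
1.1.1.1.1.1.1.1..
1.1.1.1.1.1.1.1..  (fixed point — unchanged through generation 8)
count of 1: 8

8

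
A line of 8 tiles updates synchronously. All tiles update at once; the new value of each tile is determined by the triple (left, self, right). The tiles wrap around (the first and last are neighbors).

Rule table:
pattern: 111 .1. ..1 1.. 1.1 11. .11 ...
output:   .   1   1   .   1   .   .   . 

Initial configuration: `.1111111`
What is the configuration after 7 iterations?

1.......
1......1
......1.
.....11.
....1...
...11...
..1.....

..1.....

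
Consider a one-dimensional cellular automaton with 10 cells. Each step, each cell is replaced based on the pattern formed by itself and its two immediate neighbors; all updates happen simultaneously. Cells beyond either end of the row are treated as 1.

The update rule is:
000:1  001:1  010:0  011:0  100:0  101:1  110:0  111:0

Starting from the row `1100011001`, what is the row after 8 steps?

0001100010
0110001101
1000110010
0011000101
0100011010
1001100101
0010001010
0100110101

0100110101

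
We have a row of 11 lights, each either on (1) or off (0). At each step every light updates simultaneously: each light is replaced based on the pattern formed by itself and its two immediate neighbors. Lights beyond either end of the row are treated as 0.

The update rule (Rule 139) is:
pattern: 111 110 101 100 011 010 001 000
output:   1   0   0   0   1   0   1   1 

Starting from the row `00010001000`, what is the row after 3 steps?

10011001100

step 1: 11100110011
step 2: 11001100110
step 3: 10011001100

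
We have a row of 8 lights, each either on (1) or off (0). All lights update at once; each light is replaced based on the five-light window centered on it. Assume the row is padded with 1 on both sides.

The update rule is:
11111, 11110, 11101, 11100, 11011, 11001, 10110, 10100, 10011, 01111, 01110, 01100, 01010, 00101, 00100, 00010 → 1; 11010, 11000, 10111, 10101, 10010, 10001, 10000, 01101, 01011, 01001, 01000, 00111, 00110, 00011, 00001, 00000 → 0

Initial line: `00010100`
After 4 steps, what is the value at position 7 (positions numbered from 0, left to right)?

step 1: 00111101
step 2: 11011110
step 3: 11101111
step 4: 11110111
position 7 holds 1

1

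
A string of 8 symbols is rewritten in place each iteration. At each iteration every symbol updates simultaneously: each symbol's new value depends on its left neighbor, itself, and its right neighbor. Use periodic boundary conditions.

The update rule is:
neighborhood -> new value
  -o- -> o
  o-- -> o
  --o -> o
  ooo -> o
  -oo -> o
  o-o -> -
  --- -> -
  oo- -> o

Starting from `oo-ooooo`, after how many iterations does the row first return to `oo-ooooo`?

1

oo-ooooo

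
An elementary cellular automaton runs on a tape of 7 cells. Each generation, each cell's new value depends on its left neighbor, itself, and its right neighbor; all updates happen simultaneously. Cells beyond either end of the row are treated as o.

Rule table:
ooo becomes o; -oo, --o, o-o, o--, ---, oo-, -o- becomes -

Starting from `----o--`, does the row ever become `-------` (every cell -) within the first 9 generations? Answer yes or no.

yes

generation 1: -------
all cells are - at generation 1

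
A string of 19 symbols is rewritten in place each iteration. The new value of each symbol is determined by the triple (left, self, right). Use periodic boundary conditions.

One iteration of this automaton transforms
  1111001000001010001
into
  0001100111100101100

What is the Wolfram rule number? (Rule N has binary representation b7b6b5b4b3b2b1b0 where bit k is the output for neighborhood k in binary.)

position 0: 111 → 0  (bit 7 = 0)
position 3: 110 → 1  (bit 6 = 1)
position 13: 101 → 1  (bit 5 = 1)
position 4: 100 → 1  (bit 4 = 1)
position 18: 011 → 0  (bit 3 = 0)
position 6: 010 → 0  (bit 2 = 0)
position 5: 001 → 0  (bit 1 = 0)
position 8: 000 → 1  (bit 0 = 1)
bits b7..b0 = 01110001 = 113

113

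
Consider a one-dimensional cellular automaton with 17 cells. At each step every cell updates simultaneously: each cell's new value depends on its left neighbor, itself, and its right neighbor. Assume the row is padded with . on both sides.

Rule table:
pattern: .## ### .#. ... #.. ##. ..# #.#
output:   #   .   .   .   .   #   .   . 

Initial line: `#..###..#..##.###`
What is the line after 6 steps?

...........##....

...#.#.....##.#.#
...........##....
...........##....  (fixed point — unchanged through step 6)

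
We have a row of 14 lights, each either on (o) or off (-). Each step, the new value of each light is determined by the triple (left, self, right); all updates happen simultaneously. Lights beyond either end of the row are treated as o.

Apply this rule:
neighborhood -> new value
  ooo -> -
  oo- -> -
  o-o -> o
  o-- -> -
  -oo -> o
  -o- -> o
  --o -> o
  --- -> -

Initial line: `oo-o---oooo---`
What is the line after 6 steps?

--oo--oo-----o
-oo--oo-----oo
oo--oo-----oo-
---oo-----oo-o
--oo-----oo-oo
-oo-----oo-oo-

-oo-----oo-oo-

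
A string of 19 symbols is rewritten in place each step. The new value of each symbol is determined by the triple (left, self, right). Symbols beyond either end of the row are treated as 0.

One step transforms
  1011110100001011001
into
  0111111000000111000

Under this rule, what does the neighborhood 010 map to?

0

At position 0 the neighborhood is 010; the next row has 0 there.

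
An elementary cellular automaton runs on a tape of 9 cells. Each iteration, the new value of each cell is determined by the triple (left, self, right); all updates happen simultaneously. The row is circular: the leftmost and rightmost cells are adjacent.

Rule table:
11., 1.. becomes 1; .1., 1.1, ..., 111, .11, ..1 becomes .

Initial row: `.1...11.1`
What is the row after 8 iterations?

1...1....

..1...1..
...1...1.
....1...1
1....1...
.1....1..
..1....1.
...1....1
1...1....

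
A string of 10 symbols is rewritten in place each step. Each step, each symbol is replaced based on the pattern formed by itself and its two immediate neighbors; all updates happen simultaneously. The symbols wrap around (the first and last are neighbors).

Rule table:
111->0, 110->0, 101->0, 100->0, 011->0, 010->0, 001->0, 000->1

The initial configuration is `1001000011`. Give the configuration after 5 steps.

0000011000

0000011000
1111000011
0000011000  (repeats step 1; period 2)
step 5: 0000011000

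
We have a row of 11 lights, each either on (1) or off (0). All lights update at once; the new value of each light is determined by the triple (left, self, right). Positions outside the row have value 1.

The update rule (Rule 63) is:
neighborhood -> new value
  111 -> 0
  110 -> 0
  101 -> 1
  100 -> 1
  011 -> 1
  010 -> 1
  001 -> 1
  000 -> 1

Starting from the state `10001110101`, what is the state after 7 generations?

00001111001

generation 1: 01111001111
generation 2: 11000111000
generation 3: 00111100111
generation 4: 11100011100
generation 5: 00011110011
generation 6: 11110001110
generation 7: 00001111001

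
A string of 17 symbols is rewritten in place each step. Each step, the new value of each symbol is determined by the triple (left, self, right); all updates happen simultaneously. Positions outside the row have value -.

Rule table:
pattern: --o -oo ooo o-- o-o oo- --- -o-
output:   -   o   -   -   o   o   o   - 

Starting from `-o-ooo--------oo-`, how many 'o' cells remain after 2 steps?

step 1: --oo-o-oooooo-oo-
step 2: o-ooo-oo----oooo-
count of o: 10

10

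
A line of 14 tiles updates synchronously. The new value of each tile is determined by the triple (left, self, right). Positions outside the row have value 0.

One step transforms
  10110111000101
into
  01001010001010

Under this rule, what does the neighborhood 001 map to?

1

At position 10 the neighborhood is 001; the next row has 1 there.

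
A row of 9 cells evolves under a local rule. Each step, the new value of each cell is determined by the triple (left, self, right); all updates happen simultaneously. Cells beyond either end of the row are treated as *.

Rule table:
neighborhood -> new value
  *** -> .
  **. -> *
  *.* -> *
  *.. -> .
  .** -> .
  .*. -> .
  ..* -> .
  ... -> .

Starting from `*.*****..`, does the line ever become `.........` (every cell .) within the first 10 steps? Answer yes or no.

step 1: **....*..
step 2: .*.......
step 3: *........
step 4: *........  (fixed point — unchanged through step 10)
step 10 is *........, still not uniform .

no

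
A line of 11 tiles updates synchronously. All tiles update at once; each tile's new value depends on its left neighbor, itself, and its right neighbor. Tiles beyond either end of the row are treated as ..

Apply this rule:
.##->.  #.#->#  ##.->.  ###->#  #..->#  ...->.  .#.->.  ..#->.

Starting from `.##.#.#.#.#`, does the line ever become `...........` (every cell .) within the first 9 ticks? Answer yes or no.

yes

...#.#.#.#.
....#.#.#.#
.....#.#.#.
......#.#.#
.......#.#.
........#.#
.........#.
..........#
...........
all cells are . at tick 9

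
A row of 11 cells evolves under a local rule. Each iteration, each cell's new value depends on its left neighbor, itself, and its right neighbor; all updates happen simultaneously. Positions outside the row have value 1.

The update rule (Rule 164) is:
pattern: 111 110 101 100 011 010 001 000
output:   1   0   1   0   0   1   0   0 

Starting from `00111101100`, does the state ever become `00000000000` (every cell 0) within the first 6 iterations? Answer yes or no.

00011010000
00000110000
00000000000
all cells are 0 at iteration 3

yes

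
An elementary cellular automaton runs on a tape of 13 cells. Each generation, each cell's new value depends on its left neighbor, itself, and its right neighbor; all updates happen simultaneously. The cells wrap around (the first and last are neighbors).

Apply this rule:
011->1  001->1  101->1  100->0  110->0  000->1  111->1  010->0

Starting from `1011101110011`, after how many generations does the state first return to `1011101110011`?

generation 1: 0111011100111
generation 2: 1110111001110
generation 3: 1101110011101
generation 4: 1011100111011
generation 5: 0111001110111
generation 6: 1110011101110
generation 7: 1100111011101
generation 8: 1001110111011
generation 9: 0011101110111
generation 10: 0111011101110
generation 11: 1110111011100
generation 12: 1101110111001
generation 13: 1011101110011

13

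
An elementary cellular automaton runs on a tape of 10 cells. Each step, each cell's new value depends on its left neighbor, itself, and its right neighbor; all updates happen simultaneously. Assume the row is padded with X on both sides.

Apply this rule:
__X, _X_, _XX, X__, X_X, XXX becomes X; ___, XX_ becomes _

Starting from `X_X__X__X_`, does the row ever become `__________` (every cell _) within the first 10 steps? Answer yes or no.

_XXXXXXXXX
XXXXXXXXXX
XXXXXXXXXX  (fixed point — unchanged through step 10)
step 10 is XXXXXXXXXX, still not uniform _

no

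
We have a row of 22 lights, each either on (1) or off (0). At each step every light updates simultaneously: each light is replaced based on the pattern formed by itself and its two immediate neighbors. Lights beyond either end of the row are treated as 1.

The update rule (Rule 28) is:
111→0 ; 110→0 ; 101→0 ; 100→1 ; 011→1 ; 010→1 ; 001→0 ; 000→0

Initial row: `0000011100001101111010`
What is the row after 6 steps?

1000010010001001000010
0100011011001101100010
0110010010101001010010
0101011010101101011010
0101010010101001010010
0101011010101101011010

0101011010101101011010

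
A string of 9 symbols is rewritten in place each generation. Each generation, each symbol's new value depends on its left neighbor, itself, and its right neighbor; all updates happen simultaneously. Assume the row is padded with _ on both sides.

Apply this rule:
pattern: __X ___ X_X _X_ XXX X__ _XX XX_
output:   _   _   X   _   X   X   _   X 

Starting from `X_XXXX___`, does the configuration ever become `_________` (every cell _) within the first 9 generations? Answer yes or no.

yes

_X_XXXX__
__X_XXXX_
___X_XXXX
____X_XXX
_____X_XX
______X_X
_______X_
________X
_________
all cells are _ at generation 9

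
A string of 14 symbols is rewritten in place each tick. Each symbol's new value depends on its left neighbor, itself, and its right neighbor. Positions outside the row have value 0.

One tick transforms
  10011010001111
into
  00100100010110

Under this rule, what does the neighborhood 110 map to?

At position 4 the neighborhood is 110; the next row has 0 there.

0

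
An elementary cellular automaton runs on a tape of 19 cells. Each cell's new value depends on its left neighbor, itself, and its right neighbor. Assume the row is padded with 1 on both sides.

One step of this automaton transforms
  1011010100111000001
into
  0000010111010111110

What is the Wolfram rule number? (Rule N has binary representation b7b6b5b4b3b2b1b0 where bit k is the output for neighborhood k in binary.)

position 11: 111 → 1  (bit 7 = 1)
position 0: 110 → 0  (bit 6 = 0)
position 1: 101 → 0  (bit 5 = 0)
position 8: 100 → 1  (bit 4 = 1)
position 2: 011 → 0  (bit 3 = 0)
position 5: 010 → 1  (bit 2 = 1)
position 9: 001 → 1  (bit 1 = 1)
position 14: 000 → 1  (bit 0 = 1)
bits b7..b0 = 10010111 = 151

151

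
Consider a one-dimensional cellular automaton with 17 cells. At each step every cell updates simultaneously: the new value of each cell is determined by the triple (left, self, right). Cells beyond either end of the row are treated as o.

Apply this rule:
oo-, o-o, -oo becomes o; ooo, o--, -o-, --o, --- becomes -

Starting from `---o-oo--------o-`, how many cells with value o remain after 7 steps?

1

----ooo---------o
----o-o---------o
-----o----------o
----------------o
----------------o  (fixed point — unchanged through step 7)
count of o: 1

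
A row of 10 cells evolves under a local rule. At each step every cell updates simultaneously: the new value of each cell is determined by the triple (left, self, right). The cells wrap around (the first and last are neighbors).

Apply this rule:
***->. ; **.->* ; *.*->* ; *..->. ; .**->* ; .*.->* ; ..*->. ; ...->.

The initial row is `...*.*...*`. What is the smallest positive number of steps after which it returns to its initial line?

2

...***...*
...*.*...*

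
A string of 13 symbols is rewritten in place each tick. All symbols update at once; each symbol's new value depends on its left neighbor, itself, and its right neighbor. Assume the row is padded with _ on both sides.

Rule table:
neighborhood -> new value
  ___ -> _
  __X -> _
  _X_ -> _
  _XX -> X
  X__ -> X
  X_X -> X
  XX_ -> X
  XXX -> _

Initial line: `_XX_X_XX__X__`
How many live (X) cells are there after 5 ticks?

6

tick 1: _XXX_XXXX__X_
tick 2: _X_XXX__XX__X
tick 3: __XX_XX_XXX__
tick 4: __XXXXXXX_XX_
tick 5: __X_____XXXXX
count of X: 6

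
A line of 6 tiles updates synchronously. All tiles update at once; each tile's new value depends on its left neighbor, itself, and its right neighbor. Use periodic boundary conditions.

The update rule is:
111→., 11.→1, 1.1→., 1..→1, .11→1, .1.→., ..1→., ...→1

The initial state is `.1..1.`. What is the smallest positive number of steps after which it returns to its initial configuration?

3

step 1: ..1..1
step 2: 1..1..
step 3: .1..1.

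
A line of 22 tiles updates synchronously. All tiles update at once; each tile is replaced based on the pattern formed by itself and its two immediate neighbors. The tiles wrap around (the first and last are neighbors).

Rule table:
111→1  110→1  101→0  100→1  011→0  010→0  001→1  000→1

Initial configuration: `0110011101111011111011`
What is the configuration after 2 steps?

1101100111011110111110

step 1: 0011101100111001111001
step 2: 1101100111011110111110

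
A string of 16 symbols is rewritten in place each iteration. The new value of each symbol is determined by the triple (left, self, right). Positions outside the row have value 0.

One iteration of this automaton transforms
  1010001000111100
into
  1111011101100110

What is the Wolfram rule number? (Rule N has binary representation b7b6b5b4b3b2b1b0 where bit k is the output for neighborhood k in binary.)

position 11: 111 → 0  (bit 7 = 0)
position 13: 110 → 1  (bit 6 = 1)
position 1: 101 → 1  (bit 5 = 1)
position 3: 100 → 1  (bit 4 = 1)
position 10: 011 → 1  (bit 3 = 1)
position 0: 010 → 1  (bit 2 = 1)
position 5: 001 → 1  (bit 1 = 1)
position 4: 000 → 0  (bit 0 = 0)
bits b7..b0 = 01111110 = 126

126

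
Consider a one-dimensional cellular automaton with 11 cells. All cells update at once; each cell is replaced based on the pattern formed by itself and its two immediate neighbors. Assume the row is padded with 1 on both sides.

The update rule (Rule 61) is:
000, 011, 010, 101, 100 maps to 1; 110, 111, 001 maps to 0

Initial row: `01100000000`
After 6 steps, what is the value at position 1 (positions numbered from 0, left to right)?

11011111110
00110000001
10101111101
01111000011
11000111010
00110100111
position 1 holds 0

0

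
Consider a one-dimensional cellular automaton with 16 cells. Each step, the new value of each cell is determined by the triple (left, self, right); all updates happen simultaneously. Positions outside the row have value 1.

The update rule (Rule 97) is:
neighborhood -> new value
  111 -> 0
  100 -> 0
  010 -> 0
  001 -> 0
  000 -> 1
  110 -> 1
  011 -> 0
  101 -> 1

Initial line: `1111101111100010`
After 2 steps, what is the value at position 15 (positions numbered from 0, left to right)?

step 1: 0000110000101001
step 2: 0110010110010000
position 15 holds 0

0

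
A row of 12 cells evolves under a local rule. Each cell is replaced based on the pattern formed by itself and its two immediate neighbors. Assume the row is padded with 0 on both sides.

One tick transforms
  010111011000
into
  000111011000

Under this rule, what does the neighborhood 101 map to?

0

At position 2 the neighborhood is 101; the next row has 0 there.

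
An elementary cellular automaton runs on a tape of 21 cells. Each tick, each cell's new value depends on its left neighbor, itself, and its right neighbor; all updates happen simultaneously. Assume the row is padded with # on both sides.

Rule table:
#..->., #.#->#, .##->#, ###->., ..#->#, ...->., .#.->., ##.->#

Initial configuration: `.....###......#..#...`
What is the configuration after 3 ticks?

....##.#.....#..#...#
...####.....#..#...##
..##..#....#..#...##.

..##..#....#..#...##.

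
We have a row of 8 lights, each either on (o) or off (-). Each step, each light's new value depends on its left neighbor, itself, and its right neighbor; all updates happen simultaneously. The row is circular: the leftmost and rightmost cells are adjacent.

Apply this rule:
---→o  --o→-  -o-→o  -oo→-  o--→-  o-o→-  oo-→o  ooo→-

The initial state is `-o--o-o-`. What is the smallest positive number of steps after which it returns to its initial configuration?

1

-o--o-o-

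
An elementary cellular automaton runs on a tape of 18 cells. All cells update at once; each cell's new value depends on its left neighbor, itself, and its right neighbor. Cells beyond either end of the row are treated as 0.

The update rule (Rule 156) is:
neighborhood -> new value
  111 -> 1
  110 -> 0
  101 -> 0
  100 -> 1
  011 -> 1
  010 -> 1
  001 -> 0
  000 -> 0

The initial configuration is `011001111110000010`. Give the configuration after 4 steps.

010101100101011010

010101111101000011
010101111001100010
010101110101010011
010101100101011010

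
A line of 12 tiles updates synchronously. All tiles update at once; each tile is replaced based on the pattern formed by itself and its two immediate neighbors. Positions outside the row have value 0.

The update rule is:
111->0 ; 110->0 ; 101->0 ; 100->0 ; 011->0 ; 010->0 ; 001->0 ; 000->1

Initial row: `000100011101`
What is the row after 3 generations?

110001000000
000100011111
110001000000

110001000000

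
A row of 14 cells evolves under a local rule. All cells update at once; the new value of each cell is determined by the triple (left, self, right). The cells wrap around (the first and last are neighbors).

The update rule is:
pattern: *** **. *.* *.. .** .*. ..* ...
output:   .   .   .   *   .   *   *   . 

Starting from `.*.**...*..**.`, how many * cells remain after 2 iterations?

5

**...*.****..*
..*.**.....**.
count of *: 5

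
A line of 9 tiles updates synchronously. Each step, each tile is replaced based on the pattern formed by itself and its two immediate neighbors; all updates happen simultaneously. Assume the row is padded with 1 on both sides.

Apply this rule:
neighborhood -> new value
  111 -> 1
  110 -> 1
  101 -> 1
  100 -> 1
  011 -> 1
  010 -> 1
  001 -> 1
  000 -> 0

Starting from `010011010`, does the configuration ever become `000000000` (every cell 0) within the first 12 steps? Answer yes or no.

step 1: 111111111
step 2: 111111111  (fixed point — unchanged through step 12)
step 12 is 111111111, still not uniform 0

no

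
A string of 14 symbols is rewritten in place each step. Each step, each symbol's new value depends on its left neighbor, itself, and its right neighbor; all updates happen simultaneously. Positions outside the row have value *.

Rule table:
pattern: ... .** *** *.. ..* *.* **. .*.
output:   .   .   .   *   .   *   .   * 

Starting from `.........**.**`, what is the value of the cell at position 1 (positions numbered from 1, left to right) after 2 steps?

*..........*..
.*.........**.
position 1 holds .

.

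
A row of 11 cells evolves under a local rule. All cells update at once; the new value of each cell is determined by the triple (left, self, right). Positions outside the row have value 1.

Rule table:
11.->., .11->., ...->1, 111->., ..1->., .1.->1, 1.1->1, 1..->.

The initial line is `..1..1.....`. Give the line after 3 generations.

..1.....1..

..1..1.111.
..1..11...1
..1.....1..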